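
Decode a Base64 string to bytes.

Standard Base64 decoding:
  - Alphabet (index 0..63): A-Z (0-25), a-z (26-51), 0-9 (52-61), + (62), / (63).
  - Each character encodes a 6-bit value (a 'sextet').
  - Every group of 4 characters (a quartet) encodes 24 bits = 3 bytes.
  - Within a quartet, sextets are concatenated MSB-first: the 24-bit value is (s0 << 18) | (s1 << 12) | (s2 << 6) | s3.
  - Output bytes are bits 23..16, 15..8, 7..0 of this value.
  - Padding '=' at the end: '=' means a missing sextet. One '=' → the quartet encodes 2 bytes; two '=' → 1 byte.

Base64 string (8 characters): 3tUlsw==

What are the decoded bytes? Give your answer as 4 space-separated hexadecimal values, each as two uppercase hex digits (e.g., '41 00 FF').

Answer: DE D5 25 B3

Derivation:
After char 0 ('3'=55): chars_in_quartet=1 acc=0x37 bytes_emitted=0
After char 1 ('t'=45): chars_in_quartet=2 acc=0xDED bytes_emitted=0
After char 2 ('U'=20): chars_in_quartet=3 acc=0x37B54 bytes_emitted=0
After char 3 ('l'=37): chars_in_quartet=4 acc=0xDED525 -> emit DE D5 25, reset; bytes_emitted=3
After char 4 ('s'=44): chars_in_quartet=1 acc=0x2C bytes_emitted=3
After char 5 ('w'=48): chars_in_quartet=2 acc=0xB30 bytes_emitted=3
Padding '==': partial quartet acc=0xB30 -> emit B3; bytes_emitted=4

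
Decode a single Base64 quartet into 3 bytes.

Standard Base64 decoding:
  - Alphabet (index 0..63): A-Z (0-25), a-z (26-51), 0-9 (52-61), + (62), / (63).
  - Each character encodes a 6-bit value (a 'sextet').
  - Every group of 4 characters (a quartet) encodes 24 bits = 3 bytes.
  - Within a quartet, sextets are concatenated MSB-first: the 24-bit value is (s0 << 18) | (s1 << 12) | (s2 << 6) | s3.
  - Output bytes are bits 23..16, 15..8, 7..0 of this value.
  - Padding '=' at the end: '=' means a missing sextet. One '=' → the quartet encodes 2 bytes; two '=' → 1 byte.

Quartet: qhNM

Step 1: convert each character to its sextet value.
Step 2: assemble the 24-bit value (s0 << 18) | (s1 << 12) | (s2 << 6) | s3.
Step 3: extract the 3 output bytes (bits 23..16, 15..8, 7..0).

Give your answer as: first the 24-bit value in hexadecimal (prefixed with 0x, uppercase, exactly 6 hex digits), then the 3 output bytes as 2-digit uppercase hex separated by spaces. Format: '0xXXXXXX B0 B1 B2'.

Sextets: q=42, h=33, N=13, M=12
24-bit: (42<<18) | (33<<12) | (13<<6) | 12
      = 0xA80000 | 0x021000 | 0x000340 | 0x00000C
      = 0xAA134C
Bytes: (v>>16)&0xFF=AA, (v>>8)&0xFF=13, v&0xFF=4C

Answer: 0xAA134C AA 13 4C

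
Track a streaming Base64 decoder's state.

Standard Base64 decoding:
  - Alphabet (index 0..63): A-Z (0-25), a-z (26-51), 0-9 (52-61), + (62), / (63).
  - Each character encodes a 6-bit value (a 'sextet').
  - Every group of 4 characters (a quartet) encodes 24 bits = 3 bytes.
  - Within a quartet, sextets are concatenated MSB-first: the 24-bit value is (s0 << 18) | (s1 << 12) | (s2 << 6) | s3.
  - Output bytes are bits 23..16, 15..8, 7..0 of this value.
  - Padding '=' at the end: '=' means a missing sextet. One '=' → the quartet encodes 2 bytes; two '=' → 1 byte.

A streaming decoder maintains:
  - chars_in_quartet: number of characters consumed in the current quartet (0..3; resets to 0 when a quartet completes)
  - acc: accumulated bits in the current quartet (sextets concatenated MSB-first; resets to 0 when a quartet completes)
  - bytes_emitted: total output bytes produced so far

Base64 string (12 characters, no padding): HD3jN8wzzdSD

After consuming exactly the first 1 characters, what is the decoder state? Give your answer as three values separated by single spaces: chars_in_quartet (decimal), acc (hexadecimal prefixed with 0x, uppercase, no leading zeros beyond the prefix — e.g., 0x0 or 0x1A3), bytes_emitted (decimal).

After char 0 ('H'=7): chars_in_quartet=1 acc=0x7 bytes_emitted=0

Answer: 1 0x7 0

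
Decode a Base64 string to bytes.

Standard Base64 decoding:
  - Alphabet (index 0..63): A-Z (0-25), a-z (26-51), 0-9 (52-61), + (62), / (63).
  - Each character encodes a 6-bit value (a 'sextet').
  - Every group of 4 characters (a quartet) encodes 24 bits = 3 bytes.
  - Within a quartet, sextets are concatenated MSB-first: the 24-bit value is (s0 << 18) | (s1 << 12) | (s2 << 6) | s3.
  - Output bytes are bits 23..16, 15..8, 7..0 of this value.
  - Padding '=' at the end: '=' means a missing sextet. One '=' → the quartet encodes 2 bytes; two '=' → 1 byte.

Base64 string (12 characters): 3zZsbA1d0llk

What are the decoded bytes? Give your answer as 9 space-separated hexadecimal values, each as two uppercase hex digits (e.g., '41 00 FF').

Answer: DF 36 6C 6C 0D 5D D2 59 64

Derivation:
After char 0 ('3'=55): chars_in_quartet=1 acc=0x37 bytes_emitted=0
After char 1 ('z'=51): chars_in_quartet=2 acc=0xDF3 bytes_emitted=0
After char 2 ('Z'=25): chars_in_quartet=3 acc=0x37CD9 bytes_emitted=0
After char 3 ('s'=44): chars_in_quartet=4 acc=0xDF366C -> emit DF 36 6C, reset; bytes_emitted=3
After char 4 ('b'=27): chars_in_quartet=1 acc=0x1B bytes_emitted=3
After char 5 ('A'=0): chars_in_quartet=2 acc=0x6C0 bytes_emitted=3
After char 6 ('1'=53): chars_in_quartet=3 acc=0x1B035 bytes_emitted=3
After char 7 ('d'=29): chars_in_quartet=4 acc=0x6C0D5D -> emit 6C 0D 5D, reset; bytes_emitted=6
After char 8 ('0'=52): chars_in_quartet=1 acc=0x34 bytes_emitted=6
After char 9 ('l'=37): chars_in_quartet=2 acc=0xD25 bytes_emitted=6
After char 10 ('l'=37): chars_in_quartet=3 acc=0x34965 bytes_emitted=6
After char 11 ('k'=36): chars_in_quartet=4 acc=0xD25964 -> emit D2 59 64, reset; bytes_emitted=9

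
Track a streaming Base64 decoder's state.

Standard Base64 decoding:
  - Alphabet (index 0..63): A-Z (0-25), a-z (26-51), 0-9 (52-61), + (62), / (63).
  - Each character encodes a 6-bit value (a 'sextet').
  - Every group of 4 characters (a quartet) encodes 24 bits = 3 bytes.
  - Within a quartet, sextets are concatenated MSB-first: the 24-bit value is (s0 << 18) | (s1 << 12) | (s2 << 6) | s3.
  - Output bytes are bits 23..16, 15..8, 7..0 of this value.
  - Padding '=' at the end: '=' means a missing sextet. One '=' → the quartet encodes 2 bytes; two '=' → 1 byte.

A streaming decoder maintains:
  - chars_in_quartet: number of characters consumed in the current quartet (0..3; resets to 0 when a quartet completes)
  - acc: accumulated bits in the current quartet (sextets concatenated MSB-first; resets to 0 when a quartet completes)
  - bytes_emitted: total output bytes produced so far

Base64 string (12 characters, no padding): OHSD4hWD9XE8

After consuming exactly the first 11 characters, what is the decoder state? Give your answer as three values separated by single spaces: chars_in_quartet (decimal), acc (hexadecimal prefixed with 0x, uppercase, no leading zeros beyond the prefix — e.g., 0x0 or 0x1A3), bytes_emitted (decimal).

Answer: 3 0x3D5C4 6

Derivation:
After char 0 ('O'=14): chars_in_quartet=1 acc=0xE bytes_emitted=0
After char 1 ('H'=7): chars_in_quartet=2 acc=0x387 bytes_emitted=0
After char 2 ('S'=18): chars_in_quartet=3 acc=0xE1D2 bytes_emitted=0
After char 3 ('D'=3): chars_in_quartet=4 acc=0x387483 -> emit 38 74 83, reset; bytes_emitted=3
After char 4 ('4'=56): chars_in_quartet=1 acc=0x38 bytes_emitted=3
After char 5 ('h'=33): chars_in_quartet=2 acc=0xE21 bytes_emitted=3
After char 6 ('W'=22): chars_in_quartet=3 acc=0x38856 bytes_emitted=3
After char 7 ('D'=3): chars_in_quartet=4 acc=0xE21583 -> emit E2 15 83, reset; bytes_emitted=6
After char 8 ('9'=61): chars_in_quartet=1 acc=0x3D bytes_emitted=6
After char 9 ('X'=23): chars_in_quartet=2 acc=0xF57 bytes_emitted=6
After char 10 ('E'=4): chars_in_quartet=3 acc=0x3D5C4 bytes_emitted=6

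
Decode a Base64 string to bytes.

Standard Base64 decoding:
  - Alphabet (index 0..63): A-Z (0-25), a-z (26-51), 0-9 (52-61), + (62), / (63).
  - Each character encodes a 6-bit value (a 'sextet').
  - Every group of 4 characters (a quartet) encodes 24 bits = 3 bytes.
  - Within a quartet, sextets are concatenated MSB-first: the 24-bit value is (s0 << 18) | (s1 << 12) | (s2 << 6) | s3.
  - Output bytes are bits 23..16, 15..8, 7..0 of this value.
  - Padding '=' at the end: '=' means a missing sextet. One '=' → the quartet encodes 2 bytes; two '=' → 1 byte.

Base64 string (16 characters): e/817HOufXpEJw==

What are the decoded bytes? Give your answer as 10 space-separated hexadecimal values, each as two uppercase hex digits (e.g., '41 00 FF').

After char 0 ('e'=30): chars_in_quartet=1 acc=0x1E bytes_emitted=0
After char 1 ('/'=63): chars_in_quartet=2 acc=0x7BF bytes_emitted=0
After char 2 ('8'=60): chars_in_quartet=3 acc=0x1EFFC bytes_emitted=0
After char 3 ('1'=53): chars_in_quartet=4 acc=0x7BFF35 -> emit 7B FF 35, reset; bytes_emitted=3
After char 4 ('7'=59): chars_in_quartet=1 acc=0x3B bytes_emitted=3
After char 5 ('H'=7): chars_in_quartet=2 acc=0xEC7 bytes_emitted=3
After char 6 ('O'=14): chars_in_quartet=3 acc=0x3B1CE bytes_emitted=3
After char 7 ('u'=46): chars_in_quartet=4 acc=0xEC73AE -> emit EC 73 AE, reset; bytes_emitted=6
After char 8 ('f'=31): chars_in_quartet=1 acc=0x1F bytes_emitted=6
After char 9 ('X'=23): chars_in_quartet=2 acc=0x7D7 bytes_emitted=6
After char 10 ('p'=41): chars_in_quartet=3 acc=0x1F5E9 bytes_emitted=6
After char 11 ('E'=4): chars_in_quartet=4 acc=0x7D7A44 -> emit 7D 7A 44, reset; bytes_emitted=9
After char 12 ('J'=9): chars_in_quartet=1 acc=0x9 bytes_emitted=9
After char 13 ('w'=48): chars_in_quartet=2 acc=0x270 bytes_emitted=9
Padding '==': partial quartet acc=0x270 -> emit 27; bytes_emitted=10

Answer: 7B FF 35 EC 73 AE 7D 7A 44 27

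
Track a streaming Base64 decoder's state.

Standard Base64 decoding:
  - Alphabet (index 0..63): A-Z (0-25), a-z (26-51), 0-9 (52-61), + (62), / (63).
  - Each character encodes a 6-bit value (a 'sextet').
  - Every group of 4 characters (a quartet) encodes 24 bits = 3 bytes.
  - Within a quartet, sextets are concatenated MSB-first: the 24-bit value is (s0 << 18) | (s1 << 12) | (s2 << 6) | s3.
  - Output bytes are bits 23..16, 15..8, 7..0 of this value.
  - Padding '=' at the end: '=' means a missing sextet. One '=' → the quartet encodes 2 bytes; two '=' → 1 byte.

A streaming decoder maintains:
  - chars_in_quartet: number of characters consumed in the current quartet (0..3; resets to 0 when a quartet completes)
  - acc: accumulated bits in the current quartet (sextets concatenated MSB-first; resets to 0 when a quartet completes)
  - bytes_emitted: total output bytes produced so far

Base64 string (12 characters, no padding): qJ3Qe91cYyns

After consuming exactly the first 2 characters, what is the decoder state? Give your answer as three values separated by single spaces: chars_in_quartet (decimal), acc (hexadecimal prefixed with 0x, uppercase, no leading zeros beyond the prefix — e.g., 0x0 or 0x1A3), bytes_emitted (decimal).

After char 0 ('q'=42): chars_in_quartet=1 acc=0x2A bytes_emitted=0
After char 1 ('J'=9): chars_in_quartet=2 acc=0xA89 bytes_emitted=0

Answer: 2 0xA89 0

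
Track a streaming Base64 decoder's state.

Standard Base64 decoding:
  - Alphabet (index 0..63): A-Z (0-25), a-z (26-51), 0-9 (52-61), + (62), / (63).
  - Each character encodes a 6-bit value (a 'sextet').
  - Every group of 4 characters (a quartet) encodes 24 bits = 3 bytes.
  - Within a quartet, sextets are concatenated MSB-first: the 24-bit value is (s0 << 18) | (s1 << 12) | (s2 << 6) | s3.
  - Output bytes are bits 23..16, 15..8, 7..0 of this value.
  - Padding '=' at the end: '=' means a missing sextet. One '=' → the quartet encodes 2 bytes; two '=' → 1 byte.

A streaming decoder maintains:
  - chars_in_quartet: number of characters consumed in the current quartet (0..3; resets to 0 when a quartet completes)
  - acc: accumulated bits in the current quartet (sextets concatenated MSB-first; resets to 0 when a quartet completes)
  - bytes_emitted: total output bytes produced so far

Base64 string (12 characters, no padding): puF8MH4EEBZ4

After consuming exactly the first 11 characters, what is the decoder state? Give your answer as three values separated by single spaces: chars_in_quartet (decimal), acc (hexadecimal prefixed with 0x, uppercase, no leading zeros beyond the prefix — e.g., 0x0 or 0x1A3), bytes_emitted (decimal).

Answer: 3 0x4059 6

Derivation:
After char 0 ('p'=41): chars_in_quartet=1 acc=0x29 bytes_emitted=0
After char 1 ('u'=46): chars_in_quartet=2 acc=0xA6E bytes_emitted=0
After char 2 ('F'=5): chars_in_quartet=3 acc=0x29B85 bytes_emitted=0
After char 3 ('8'=60): chars_in_quartet=4 acc=0xA6E17C -> emit A6 E1 7C, reset; bytes_emitted=3
After char 4 ('M'=12): chars_in_quartet=1 acc=0xC bytes_emitted=3
After char 5 ('H'=7): chars_in_quartet=2 acc=0x307 bytes_emitted=3
After char 6 ('4'=56): chars_in_quartet=3 acc=0xC1F8 bytes_emitted=3
After char 7 ('E'=4): chars_in_quartet=4 acc=0x307E04 -> emit 30 7E 04, reset; bytes_emitted=6
After char 8 ('E'=4): chars_in_quartet=1 acc=0x4 bytes_emitted=6
After char 9 ('B'=1): chars_in_quartet=2 acc=0x101 bytes_emitted=6
After char 10 ('Z'=25): chars_in_quartet=3 acc=0x4059 bytes_emitted=6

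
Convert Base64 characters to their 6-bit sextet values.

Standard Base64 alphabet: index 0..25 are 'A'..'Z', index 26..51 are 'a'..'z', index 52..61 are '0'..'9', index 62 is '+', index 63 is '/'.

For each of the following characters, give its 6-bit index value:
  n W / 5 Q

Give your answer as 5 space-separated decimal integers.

Answer: 39 22 63 57 16

Derivation:
'n': a..z range, 26 + ord('n') − ord('a') = 39
'W': A..Z range, ord('W') − ord('A') = 22
'/': index 63
'5': 0..9 range, 52 + ord('5') − ord('0') = 57
'Q': A..Z range, ord('Q') − ord('A') = 16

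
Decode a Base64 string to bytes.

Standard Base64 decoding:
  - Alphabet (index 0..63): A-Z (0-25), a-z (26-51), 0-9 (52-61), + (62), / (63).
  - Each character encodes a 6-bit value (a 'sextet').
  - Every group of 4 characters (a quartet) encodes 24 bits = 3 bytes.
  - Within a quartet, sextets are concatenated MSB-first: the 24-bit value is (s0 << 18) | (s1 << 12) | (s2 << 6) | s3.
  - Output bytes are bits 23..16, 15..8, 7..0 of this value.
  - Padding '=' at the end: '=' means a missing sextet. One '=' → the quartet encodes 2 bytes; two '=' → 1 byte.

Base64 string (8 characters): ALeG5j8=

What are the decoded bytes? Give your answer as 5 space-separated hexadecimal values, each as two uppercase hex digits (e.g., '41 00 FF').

After char 0 ('A'=0): chars_in_quartet=1 acc=0x0 bytes_emitted=0
After char 1 ('L'=11): chars_in_quartet=2 acc=0xB bytes_emitted=0
After char 2 ('e'=30): chars_in_quartet=3 acc=0x2DE bytes_emitted=0
After char 3 ('G'=6): chars_in_quartet=4 acc=0xB786 -> emit 00 B7 86, reset; bytes_emitted=3
After char 4 ('5'=57): chars_in_quartet=1 acc=0x39 bytes_emitted=3
After char 5 ('j'=35): chars_in_quartet=2 acc=0xE63 bytes_emitted=3
After char 6 ('8'=60): chars_in_quartet=3 acc=0x398FC bytes_emitted=3
Padding '=': partial quartet acc=0x398FC -> emit E6 3F; bytes_emitted=5

Answer: 00 B7 86 E6 3F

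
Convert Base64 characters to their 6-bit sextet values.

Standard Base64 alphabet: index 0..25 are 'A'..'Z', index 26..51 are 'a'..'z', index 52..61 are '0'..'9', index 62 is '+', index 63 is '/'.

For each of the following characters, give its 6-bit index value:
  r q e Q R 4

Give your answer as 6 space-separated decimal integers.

'r': a..z range, 26 + ord('r') − ord('a') = 43
'q': a..z range, 26 + ord('q') − ord('a') = 42
'e': a..z range, 26 + ord('e') − ord('a') = 30
'Q': A..Z range, ord('Q') − ord('A') = 16
'R': A..Z range, ord('R') − ord('A') = 17
'4': 0..9 range, 52 + ord('4') − ord('0') = 56

Answer: 43 42 30 16 17 56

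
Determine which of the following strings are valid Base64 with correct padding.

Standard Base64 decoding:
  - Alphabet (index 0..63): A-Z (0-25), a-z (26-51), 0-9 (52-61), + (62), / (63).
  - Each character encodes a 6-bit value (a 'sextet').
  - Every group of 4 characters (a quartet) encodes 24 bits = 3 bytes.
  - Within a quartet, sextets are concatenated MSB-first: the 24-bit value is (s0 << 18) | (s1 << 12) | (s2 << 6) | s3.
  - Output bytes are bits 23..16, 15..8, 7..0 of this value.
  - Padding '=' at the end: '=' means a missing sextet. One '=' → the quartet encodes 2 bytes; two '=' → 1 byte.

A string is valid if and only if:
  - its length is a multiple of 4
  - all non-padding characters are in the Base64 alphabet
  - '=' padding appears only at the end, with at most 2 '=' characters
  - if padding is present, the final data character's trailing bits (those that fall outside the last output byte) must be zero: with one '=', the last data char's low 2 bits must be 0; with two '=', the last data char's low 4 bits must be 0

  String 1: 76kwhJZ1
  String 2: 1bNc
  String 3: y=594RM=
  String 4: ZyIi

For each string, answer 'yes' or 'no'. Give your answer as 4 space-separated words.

String 1: '76kwhJZ1' → valid
String 2: '1bNc' → valid
String 3: 'y=594RM=' → invalid (bad char(s): ['=']; '=' in middle)
String 4: 'ZyIi' → valid

Answer: yes yes no yes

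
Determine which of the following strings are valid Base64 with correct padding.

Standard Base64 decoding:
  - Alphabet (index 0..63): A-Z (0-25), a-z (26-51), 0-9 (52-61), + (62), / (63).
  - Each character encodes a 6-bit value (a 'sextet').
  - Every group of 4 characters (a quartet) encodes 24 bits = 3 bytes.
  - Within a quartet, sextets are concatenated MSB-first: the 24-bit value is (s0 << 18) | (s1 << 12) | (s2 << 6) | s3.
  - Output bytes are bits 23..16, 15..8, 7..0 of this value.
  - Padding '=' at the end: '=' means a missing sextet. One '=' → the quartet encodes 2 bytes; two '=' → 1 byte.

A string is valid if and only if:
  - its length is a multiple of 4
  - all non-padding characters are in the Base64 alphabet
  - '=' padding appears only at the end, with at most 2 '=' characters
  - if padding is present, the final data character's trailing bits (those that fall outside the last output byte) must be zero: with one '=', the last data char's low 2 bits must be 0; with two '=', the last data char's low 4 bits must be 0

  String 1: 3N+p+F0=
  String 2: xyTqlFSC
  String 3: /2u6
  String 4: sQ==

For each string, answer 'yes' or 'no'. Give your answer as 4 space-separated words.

Answer: yes yes yes yes

Derivation:
String 1: '3N+p+F0=' → valid
String 2: 'xyTqlFSC' → valid
String 3: '/2u6' → valid
String 4: 'sQ==' → valid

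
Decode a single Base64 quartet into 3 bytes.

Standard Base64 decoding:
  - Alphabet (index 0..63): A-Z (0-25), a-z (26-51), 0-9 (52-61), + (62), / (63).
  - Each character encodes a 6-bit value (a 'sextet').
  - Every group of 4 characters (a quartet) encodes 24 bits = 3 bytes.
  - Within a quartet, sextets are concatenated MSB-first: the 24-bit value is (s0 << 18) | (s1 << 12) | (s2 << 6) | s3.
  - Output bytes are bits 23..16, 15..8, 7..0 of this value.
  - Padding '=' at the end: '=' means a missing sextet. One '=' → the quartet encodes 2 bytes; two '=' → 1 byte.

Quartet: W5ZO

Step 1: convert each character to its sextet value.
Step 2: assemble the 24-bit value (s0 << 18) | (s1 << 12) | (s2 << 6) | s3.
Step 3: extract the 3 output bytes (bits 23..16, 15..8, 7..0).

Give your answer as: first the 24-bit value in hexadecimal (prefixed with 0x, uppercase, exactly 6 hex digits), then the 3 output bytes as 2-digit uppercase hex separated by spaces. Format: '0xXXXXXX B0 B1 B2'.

Sextets: W=22, 5=57, Z=25, O=14
24-bit: (22<<18) | (57<<12) | (25<<6) | 14
      = 0x580000 | 0x039000 | 0x000640 | 0x00000E
      = 0x5B964E
Bytes: (v>>16)&0xFF=5B, (v>>8)&0xFF=96, v&0xFF=4E

Answer: 0x5B964E 5B 96 4E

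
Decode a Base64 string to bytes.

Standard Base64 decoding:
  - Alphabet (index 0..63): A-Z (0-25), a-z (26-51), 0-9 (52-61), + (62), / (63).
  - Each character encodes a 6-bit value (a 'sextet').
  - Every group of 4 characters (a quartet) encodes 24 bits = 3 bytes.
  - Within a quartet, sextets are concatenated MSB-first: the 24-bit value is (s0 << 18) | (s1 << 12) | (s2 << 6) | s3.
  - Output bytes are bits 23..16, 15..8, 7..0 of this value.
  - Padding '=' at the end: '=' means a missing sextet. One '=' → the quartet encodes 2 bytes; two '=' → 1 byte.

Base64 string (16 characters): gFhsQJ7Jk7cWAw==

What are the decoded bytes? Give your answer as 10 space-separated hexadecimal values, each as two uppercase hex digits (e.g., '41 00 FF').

After char 0 ('g'=32): chars_in_quartet=1 acc=0x20 bytes_emitted=0
After char 1 ('F'=5): chars_in_quartet=2 acc=0x805 bytes_emitted=0
After char 2 ('h'=33): chars_in_quartet=3 acc=0x20161 bytes_emitted=0
After char 3 ('s'=44): chars_in_quartet=4 acc=0x80586C -> emit 80 58 6C, reset; bytes_emitted=3
After char 4 ('Q'=16): chars_in_quartet=1 acc=0x10 bytes_emitted=3
After char 5 ('J'=9): chars_in_quartet=2 acc=0x409 bytes_emitted=3
After char 6 ('7'=59): chars_in_quartet=3 acc=0x1027B bytes_emitted=3
After char 7 ('J'=9): chars_in_quartet=4 acc=0x409EC9 -> emit 40 9E C9, reset; bytes_emitted=6
After char 8 ('k'=36): chars_in_quartet=1 acc=0x24 bytes_emitted=6
After char 9 ('7'=59): chars_in_quartet=2 acc=0x93B bytes_emitted=6
After char 10 ('c'=28): chars_in_quartet=3 acc=0x24EDC bytes_emitted=6
After char 11 ('W'=22): chars_in_quartet=4 acc=0x93B716 -> emit 93 B7 16, reset; bytes_emitted=9
After char 12 ('A'=0): chars_in_quartet=1 acc=0x0 bytes_emitted=9
After char 13 ('w'=48): chars_in_quartet=2 acc=0x30 bytes_emitted=9
Padding '==': partial quartet acc=0x30 -> emit 03; bytes_emitted=10

Answer: 80 58 6C 40 9E C9 93 B7 16 03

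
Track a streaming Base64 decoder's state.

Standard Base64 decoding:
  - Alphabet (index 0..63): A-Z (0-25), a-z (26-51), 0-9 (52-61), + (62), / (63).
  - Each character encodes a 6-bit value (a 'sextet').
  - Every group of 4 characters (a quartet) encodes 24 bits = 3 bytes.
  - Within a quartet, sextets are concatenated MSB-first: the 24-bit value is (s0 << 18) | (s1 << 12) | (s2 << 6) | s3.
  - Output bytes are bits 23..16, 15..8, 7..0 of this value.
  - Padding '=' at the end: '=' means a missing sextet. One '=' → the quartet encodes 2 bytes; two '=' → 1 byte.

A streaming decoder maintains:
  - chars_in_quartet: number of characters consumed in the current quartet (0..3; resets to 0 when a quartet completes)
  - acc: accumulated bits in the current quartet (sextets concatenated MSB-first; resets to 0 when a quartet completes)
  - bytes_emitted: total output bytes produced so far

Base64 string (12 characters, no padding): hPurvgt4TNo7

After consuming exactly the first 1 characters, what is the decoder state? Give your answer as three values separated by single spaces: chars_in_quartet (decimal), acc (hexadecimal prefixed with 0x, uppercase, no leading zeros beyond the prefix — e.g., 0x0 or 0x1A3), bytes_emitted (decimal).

Answer: 1 0x21 0

Derivation:
After char 0 ('h'=33): chars_in_quartet=1 acc=0x21 bytes_emitted=0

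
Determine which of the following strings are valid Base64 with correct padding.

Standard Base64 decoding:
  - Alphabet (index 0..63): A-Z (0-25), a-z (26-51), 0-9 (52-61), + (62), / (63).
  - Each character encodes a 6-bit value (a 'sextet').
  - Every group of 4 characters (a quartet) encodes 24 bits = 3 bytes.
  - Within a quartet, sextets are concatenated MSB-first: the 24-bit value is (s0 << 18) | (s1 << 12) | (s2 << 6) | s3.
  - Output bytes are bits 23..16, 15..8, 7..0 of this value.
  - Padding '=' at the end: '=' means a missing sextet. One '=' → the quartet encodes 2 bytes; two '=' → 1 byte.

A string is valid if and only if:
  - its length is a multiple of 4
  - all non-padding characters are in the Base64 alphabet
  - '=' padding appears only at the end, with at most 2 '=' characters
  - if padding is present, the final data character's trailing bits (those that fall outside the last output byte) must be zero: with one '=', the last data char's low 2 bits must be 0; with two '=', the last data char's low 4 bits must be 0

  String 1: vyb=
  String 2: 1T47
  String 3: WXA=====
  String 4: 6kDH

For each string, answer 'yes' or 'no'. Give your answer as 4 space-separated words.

String 1: 'vyb=' → invalid (bad trailing bits)
String 2: '1T47' → valid
String 3: 'WXA=====' → invalid (5 pad chars (max 2))
String 4: '6kDH' → valid

Answer: no yes no yes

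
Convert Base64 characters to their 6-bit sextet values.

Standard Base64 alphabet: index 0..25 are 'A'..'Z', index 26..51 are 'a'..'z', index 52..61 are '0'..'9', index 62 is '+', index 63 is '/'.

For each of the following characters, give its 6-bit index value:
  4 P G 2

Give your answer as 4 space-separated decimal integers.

'4': 0..9 range, 52 + ord('4') − ord('0') = 56
'P': A..Z range, ord('P') − ord('A') = 15
'G': A..Z range, ord('G') − ord('A') = 6
'2': 0..9 range, 52 + ord('2') − ord('0') = 54

Answer: 56 15 6 54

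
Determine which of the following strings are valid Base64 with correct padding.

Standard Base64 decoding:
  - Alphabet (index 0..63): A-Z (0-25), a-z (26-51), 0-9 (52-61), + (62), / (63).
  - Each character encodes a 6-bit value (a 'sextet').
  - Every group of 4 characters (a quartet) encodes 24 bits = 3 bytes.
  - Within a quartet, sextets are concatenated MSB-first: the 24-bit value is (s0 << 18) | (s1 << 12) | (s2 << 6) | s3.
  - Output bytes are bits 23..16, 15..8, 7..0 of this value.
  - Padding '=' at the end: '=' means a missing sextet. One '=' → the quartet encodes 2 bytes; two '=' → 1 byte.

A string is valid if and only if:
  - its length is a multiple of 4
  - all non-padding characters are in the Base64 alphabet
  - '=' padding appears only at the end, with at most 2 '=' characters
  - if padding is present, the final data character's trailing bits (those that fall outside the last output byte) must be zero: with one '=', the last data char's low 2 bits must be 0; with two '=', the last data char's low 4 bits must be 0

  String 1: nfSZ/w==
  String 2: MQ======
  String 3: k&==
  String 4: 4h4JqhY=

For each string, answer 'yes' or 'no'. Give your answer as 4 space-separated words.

Answer: yes no no yes

Derivation:
String 1: 'nfSZ/w==' → valid
String 2: 'MQ======' → invalid (6 pad chars (max 2))
String 3: 'k&==' → invalid (bad char(s): ['&'])
String 4: '4h4JqhY=' → valid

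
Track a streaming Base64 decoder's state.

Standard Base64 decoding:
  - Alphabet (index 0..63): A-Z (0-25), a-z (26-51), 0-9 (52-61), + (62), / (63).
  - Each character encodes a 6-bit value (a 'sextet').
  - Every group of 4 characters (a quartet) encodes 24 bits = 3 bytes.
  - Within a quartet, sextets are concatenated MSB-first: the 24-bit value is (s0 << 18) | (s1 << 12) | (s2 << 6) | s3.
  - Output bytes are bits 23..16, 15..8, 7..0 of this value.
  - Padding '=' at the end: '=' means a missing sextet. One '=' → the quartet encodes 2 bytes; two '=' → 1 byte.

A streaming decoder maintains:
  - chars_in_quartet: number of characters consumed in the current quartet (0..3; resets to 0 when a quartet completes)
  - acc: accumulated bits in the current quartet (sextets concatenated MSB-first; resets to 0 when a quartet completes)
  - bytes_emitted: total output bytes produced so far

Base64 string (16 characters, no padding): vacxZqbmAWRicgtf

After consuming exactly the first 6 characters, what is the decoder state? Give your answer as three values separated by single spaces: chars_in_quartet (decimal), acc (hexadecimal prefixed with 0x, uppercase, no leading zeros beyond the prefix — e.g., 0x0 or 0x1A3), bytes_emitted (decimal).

After char 0 ('v'=47): chars_in_quartet=1 acc=0x2F bytes_emitted=0
After char 1 ('a'=26): chars_in_quartet=2 acc=0xBDA bytes_emitted=0
After char 2 ('c'=28): chars_in_quartet=3 acc=0x2F69C bytes_emitted=0
After char 3 ('x'=49): chars_in_quartet=4 acc=0xBDA731 -> emit BD A7 31, reset; bytes_emitted=3
After char 4 ('Z'=25): chars_in_quartet=1 acc=0x19 bytes_emitted=3
After char 5 ('q'=42): chars_in_quartet=2 acc=0x66A bytes_emitted=3

Answer: 2 0x66A 3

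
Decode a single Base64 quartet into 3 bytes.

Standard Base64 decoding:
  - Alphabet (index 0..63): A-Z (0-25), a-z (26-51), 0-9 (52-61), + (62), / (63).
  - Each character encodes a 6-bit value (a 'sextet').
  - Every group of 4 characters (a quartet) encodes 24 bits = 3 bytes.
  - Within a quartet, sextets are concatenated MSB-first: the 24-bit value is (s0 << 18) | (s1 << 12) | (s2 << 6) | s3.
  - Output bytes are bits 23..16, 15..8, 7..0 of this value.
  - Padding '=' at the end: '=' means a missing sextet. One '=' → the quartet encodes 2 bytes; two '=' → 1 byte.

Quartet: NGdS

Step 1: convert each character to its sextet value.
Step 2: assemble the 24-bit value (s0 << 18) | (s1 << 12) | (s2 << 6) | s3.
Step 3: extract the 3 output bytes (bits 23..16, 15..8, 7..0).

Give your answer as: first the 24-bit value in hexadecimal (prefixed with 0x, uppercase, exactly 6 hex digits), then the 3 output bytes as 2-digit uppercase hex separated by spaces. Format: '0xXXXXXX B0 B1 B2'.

Answer: 0x346752 34 67 52

Derivation:
Sextets: N=13, G=6, d=29, S=18
24-bit: (13<<18) | (6<<12) | (29<<6) | 18
      = 0x340000 | 0x006000 | 0x000740 | 0x000012
      = 0x346752
Bytes: (v>>16)&0xFF=34, (v>>8)&0xFF=67, v&0xFF=52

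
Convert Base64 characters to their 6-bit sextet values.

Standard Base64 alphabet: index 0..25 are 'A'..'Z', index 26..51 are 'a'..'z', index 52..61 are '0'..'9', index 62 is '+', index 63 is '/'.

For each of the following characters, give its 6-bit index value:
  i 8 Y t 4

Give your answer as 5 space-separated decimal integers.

Answer: 34 60 24 45 56

Derivation:
'i': a..z range, 26 + ord('i') − ord('a') = 34
'8': 0..9 range, 52 + ord('8') − ord('0') = 60
'Y': A..Z range, ord('Y') − ord('A') = 24
't': a..z range, 26 + ord('t') − ord('a') = 45
'4': 0..9 range, 52 + ord('4') − ord('0') = 56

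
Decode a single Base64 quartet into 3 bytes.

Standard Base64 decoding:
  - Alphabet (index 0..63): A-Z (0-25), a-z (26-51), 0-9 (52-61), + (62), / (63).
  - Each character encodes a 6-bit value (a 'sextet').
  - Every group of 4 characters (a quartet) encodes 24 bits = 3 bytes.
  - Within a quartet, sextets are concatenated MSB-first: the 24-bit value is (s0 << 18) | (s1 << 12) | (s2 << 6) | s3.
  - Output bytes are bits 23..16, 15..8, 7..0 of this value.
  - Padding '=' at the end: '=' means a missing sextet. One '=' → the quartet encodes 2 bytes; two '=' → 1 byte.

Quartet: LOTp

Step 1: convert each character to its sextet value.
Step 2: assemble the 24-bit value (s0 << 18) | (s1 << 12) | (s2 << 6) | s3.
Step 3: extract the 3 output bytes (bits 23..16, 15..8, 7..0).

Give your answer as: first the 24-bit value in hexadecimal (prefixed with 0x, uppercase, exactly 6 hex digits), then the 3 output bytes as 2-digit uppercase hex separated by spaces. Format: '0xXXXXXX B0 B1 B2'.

Sextets: L=11, O=14, T=19, p=41
24-bit: (11<<18) | (14<<12) | (19<<6) | 41
      = 0x2C0000 | 0x00E000 | 0x0004C0 | 0x000029
      = 0x2CE4E9
Bytes: (v>>16)&0xFF=2C, (v>>8)&0xFF=E4, v&0xFF=E9

Answer: 0x2CE4E9 2C E4 E9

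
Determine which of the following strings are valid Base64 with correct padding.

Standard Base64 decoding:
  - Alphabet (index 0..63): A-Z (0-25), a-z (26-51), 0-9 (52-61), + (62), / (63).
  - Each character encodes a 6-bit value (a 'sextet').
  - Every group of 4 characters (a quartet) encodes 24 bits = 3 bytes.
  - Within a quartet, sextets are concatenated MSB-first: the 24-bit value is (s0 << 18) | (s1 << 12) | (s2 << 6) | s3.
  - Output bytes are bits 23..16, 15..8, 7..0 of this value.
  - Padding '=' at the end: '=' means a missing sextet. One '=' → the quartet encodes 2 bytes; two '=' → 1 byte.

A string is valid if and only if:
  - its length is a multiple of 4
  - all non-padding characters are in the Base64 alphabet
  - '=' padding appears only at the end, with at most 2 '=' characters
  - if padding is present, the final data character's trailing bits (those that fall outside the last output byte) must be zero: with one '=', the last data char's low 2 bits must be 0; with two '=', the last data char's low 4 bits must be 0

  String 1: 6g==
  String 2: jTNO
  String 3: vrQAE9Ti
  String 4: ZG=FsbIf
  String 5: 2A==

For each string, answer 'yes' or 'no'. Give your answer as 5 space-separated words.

String 1: '6g==' → valid
String 2: 'jTNO' → valid
String 3: 'vrQAE9Ti' → valid
String 4: 'ZG=FsbIf' → invalid (bad char(s): ['=']; '=' in middle)
String 5: '2A==' → valid

Answer: yes yes yes no yes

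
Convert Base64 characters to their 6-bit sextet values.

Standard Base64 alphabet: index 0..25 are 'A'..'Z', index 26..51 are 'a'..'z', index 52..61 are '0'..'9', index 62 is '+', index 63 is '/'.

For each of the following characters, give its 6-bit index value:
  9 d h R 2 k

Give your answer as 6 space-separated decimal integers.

Answer: 61 29 33 17 54 36

Derivation:
'9': 0..9 range, 52 + ord('9') − ord('0') = 61
'd': a..z range, 26 + ord('d') − ord('a') = 29
'h': a..z range, 26 + ord('h') − ord('a') = 33
'R': A..Z range, ord('R') − ord('A') = 17
'2': 0..9 range, 52 + ord('2') − ord('0') = 54
'k': a..z range, 26 + ord('k') − ord('a') = 36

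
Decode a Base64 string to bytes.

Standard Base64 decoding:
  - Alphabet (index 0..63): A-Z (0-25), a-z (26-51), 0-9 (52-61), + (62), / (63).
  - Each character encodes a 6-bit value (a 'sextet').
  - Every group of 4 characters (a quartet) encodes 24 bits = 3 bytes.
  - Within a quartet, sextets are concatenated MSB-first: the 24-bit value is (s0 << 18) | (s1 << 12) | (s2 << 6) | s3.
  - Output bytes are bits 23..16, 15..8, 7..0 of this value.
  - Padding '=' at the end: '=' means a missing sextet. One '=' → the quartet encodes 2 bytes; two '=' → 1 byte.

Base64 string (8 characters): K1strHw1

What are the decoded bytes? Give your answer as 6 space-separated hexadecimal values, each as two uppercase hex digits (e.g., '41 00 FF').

After char 0 ('K'=10): chars_in_quartet=1 acc=0xA bytes_emitted=0
After char 1 ('1'=53): chars_in_quartet=2 acc=0x2B5 bytes_emitted=0
After char 2 ('s'=44): chars_in_quartet=3 acc=0xAD6C bytes_emitted=0
After char 3 ('t'=45): chars_in_quartet=4 acc=0x2B5B2D -> emit 2B 5B 2D, reset; bytes_emitted=3
After char 4 ('r'=43): chars_in_quartet=1 acc=0x2B bytes_emitted=3
After char 5 ('H'=7): chars_in_quartet=2 acc=0xAC7 bytes_emitted=3
After char 6 ('w'=48): chars_in_quartet=3 acc=0x2B1F0 bytes_emitted=3
After char 7 ('1'=53): chars_in_quartet=4 acc=0xAC7C35 -> emit AC 7C 35, reset; bytes_emitted=6

Answer: 2B 5B 2D AC 7C 35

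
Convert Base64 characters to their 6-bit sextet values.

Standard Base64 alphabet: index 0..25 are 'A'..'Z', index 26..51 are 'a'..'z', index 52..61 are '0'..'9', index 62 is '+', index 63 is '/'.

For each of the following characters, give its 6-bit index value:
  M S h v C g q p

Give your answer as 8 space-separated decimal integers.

'M': A..Z range, ord('M') − ord('A') = 12
'S': A..Z range, ord('S') − ord('A') = 18
'h': a..z range, 26 + ord('h') − ord('a') = 33
'v': a..z range, 26 + ord('v') − ord('a') = 47
'C': A..Z range, ord('C') − ord('A') = 2
'g': a..z range, 26 + ord('g') − ord('a') = 32
'q': a..z range, 26 + ord('q') − ord('a') = 42
'p': a..z range, 26 + ord('p') − ord('a') = 41

Answer: 12 18 33 47 2 32 42 41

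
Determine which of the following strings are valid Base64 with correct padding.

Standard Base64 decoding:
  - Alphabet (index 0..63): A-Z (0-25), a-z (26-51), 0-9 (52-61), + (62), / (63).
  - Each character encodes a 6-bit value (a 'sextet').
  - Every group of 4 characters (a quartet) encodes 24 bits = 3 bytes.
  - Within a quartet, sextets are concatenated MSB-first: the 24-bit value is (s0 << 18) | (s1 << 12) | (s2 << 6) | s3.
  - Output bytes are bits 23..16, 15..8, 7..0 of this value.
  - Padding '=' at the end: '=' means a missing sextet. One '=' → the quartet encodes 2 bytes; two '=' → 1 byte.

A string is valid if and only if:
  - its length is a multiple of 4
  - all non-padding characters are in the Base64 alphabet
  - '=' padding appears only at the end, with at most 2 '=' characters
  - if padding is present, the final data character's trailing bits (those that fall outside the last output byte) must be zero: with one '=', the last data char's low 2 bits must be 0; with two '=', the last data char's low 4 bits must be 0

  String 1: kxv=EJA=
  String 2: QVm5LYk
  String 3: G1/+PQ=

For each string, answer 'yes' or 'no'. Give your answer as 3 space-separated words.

String 1: 'kxv=EJA=' → invalid (bad char(s): ['=']; '=' in middle)
String 2: 'QVm5LYk' → invalid (len=7 not mult of 4)
String 3: 'G1/+PQ=' → invalid (len=7 not mult of 4)

Answer: no no no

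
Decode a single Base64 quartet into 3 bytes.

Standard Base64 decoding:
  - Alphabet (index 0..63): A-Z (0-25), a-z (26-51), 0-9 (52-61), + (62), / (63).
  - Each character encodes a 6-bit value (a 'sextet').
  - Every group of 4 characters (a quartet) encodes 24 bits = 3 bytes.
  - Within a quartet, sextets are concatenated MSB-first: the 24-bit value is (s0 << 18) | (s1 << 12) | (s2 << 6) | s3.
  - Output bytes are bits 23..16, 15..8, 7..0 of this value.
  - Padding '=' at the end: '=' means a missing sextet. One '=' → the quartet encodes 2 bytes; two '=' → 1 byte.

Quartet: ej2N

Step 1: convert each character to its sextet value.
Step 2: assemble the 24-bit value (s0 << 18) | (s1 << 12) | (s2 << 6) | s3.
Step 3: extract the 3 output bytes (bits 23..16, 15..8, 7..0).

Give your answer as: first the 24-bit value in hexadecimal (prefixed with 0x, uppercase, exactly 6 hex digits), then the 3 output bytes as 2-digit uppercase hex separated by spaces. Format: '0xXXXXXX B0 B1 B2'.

Answer: 0x7A3D8D 7A 3D 8D

Derivation:
Sextets: e=30, j=35, 2=54, N=13
24-bit: (30<<18) | (35<<12) | (54<<6) | 13
      = 0x780000 | 0x023000 | 0x000D80 | 0x00000D
      = 0x7A3D8D
Bytes: (v>>16)&0xFF=7A, (v>>8)&0xFF=3D, v&0xFF=8D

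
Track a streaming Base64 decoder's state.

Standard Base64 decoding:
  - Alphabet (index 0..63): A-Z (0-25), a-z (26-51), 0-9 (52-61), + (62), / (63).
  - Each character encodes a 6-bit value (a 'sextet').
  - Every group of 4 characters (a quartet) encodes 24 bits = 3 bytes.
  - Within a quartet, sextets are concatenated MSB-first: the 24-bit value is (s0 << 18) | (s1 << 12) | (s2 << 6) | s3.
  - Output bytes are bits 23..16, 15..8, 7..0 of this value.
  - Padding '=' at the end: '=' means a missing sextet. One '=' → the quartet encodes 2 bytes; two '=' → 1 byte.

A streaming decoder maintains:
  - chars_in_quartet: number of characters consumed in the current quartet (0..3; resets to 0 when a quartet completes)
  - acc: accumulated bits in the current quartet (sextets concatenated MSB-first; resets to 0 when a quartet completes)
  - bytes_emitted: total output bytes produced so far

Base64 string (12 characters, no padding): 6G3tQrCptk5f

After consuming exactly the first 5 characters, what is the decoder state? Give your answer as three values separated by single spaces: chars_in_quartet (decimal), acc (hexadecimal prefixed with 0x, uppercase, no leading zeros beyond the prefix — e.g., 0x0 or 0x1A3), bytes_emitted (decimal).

Answer: 1 0x10 3

Derivation:
After char 0 ('6'=58): chars_in_quartet=1 acc=0x3A bytes_emitted=0
After char 1 ('G'=6): chars_in_quartet=2 acc=0xE86 bytes_emitted=0
After char 2 ('3'=55): chars_in_quartet=3 acc=0x3A1B7 bytes_emitted=0
After char 3 ('t'=45): chars_in_quartet=4 acc=0xE86DED -> emit E8 6D ED, reset; bytes_emitted=3
After char 4 ('Q'=16): chars_in_quartet=1 acc=0x10 bytes_emitted=3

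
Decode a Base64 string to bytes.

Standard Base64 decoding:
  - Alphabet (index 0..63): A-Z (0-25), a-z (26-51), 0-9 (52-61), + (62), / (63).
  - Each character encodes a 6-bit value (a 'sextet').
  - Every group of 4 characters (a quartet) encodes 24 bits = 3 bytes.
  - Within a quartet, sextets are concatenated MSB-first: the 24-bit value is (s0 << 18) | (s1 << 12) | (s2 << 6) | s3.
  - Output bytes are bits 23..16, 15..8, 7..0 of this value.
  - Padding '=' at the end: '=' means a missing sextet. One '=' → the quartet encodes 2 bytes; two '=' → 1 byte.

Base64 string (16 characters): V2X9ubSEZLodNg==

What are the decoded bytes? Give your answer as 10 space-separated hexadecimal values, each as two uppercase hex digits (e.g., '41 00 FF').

Answer: 57 65 FD B9 B4 84 64 BA 1D 36

Derivation:
After char 0 ('V'=21): chars_in_quartet=1 acc=0x15 bytes_emitted=0
After char 1 ('2'=54): chars_in_quartet=2 acc=0x576 bytes_emitted=0
After char 2 ('X'=23): chars_in_quartet=3 acc=0x15D97 bytes_emitted=0
After char 3 ('9'=61): chars_in_quartet=4 acc=0x5765FD -> emit 57 65 FD, reset; bytes_emitted=3
After char 4 ('u'=46): chars_in_quartet=1 acc=0x2E bytes_emitted=3
After char 5 ('b'=27): chars_in_quartet=2 acc=0xB9B bytes_emitted=3
After char 6 ('S'=18): chars_in_quartet=3 acc=0x2E6D2 bytes_emitted=3
After char 7 ('E'=4): chars_in_quartet=4 acc=0xB9B484 -> emit B9 B4 84, reset; bytes_emitted=6
After char 8 ('Z'=25): chars_in_quartet=1 acc=0x19 bytes_emitted=6
After char 9 ('L'=11): chars_in_quartet=2 acc=0x64B bytes_emitted=6
After char 10 ('o'=40): chars_in_quartet=3 acc=0x192E8 bytes_emitted=6
After char 11 ('d'=29): chars_in_quartet=4 acc=0x64BA1D -> emit 64 BA 1D, reset; bytes_emitted=9
After char 12 ('N'=13): chars_in_quartet=1 acc=0xD bytes_emitted=9
After char 13 ('g'=32): chars_in_quartet=2 acc=0x360 bytes_emitted=9
Padding '==': partial quartet acc=0x360 -> emit 36; bytes_emitted=10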